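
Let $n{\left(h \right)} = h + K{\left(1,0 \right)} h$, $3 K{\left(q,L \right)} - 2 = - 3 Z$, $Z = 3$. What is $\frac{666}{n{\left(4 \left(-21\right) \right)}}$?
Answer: $\frac{333}{56} \approx 5.9464$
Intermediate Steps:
$K{\left(q,L \right)} = - \frac{7}{3}$ ($K{\left(q,L \right)} = \frac{2}{3} + \frac{\left(-3\right) 3}{3} = \frac{2}{3} + \frac{1}{3} \left(-9\right) = \frac{2}{3} - 3 = - \frac{7}{3}$)
$n{\left(h \right)} = - \frac{4 h}{3}$ ($n{\left(h \right)} = h - \frac{7 h}{3} = - \frac{4 h}{3}$)
$\frac{666}{n{\left(4 \left(-21\right) \right)}} = \frac{666}{\left(- \frac{4}{3}\right) 4 \left(-21\right)} = \frac{666}{\left(- \frac{4}{3}\right) \left(-84\right)} = \frac{666}{112} = 666 \cdot \frac{1}{112} = \frac{333}{56}$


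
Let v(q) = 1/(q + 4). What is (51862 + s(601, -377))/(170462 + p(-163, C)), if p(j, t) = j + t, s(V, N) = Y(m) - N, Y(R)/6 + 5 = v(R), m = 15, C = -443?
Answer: 991977/3227264 ≈ 0.30737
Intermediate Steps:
v(q) = 1/(4 + q)
Y(R) = -30 + 6/(4 + R)
s(V, N) = -564/19 - N (s(V, N) = 6*(-19 - 5*15)/(4 + 15) - N = 6*(-19 - 75)/19 - N = 6*(1/19)*(-94) - N = -564/19 - N)
(51862 + s(601, -377))/(170462 + p(-163, C)) = (51862 + (-564/19 - 1*(-377)))/(170462 + (-163 - 443)) = (51862 + (-564/19 + 377))/(170462 - 606) = (51862 + 6599/19)/169856 = (991977/19)*(1/169856) = 991977/3227264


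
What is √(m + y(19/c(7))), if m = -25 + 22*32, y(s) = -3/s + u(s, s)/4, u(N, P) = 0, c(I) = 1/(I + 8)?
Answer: 2*√1531970/95 ≈ 26.057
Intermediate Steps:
c(I) = 1/(8 + I)
y(s) = -3/s (y(s) = -3/s + 0/4 = -3/s + 0*(¼) = -3/s + 0 = -3/s)
m = 679 (m = -25 + 704 = 679)
√(m + y(19/c(7))) = √(679 - 3*1/(19*(8 + 7))) = √(679 - 3/(19/(1/15))) = √(679 - 3/(19*15)) = √(679 - 3/285) = √(679 - 3*1/285) = √(679 - 1/95) = √(64504/95) = 2*√1531970/95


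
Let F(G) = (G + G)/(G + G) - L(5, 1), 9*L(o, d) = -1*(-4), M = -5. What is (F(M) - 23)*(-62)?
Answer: 12524/9 ≈ 1391.6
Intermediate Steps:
L(o, d) = 4/9 (L(o, d) = (-1*(-4))/9 = (1/9)*4 = 4/9)
F(G) = 5/9 (F(G) = (G + G)/(G + G) - 1*4/9 = (2*G)/((2*G)) - 4/9 = (2*G)*(1/(2*G)) - 4/9 = 1 - 4/9 = 5/9)
(F(M) - 23)*(-62) = (5/9 - 23)*(-62) = -202/9*(-62) = 12524/9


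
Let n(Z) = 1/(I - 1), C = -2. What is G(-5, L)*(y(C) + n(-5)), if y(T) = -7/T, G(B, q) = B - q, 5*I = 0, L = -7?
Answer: 5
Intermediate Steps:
I = 0 (I = (⅕)*0 = 0)
n(Z) = -1 (n(Z) = 1/(0 - 1) = 1/(-1) = -1)
G(-5, L)*(y(C) + n(-5)) = (-5 - 1*(-7))*(-7/(-2) - 1) = (-5 + 7)*(-7*(-½) - 1) = 2*(7/2 - 1) = 2*(5/2) = 5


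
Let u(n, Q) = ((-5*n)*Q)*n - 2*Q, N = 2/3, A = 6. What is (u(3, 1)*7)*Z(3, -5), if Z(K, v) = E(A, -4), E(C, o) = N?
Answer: -658/3 ≈ -219.33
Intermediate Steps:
N = ⅔ (N = 2*(⅓) = ⅔ ≈ 0.66667)
E(C, o) = ⅔
Z(K, v) = ⅔
u(n, Q) = -2*Q - 5*Q*n² (u(n, Q) = (-5*Q*n)*n - 2*Q = -5*Q*n² - 2*Q = -2*Q - 5*Q*n²)
(u(3, 1)*7)*Z(3, -5) = (-1*1*(2 + 5*3²)*7)*(⅔) = (-1*1*(2 + 5*9)*7)*(⅔) = (-1*1*(2 + 45)*7)*(⅔) = (-1*1*47*7)*(⅔) = -47*7*(⅔) = -329*⅔ = -658/3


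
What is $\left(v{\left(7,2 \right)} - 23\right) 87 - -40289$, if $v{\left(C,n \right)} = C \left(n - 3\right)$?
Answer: $37679$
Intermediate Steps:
$v{\left(C,n \right)} = C \left(-3 + n\right)$
$\left(v{\left(7,2 \right)} - 23\right) 87 - -40289 = \left(7 \left(-3 + 2\right) - 23\right) 87 - -40289 = \left(7 \left(-1\right) - 23\right) 87 + 40289 = \left(-7 - 23\right) 87 + 40289 = \left(-30\right) 87 + 40289 = -2610 + 40289 = 37679$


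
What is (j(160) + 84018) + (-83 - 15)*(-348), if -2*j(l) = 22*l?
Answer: 116362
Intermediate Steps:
j(l) = -11*l
(j(160) + 84018) + (-83 - 15)*(-348) = (-11*160 + 84018) + (-83 - 15)*(-348) = (-1760 + 84018) - 98*(-348) = 82258 + 34104 = 116362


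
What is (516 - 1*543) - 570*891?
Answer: -507897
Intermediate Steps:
(516 - 1*543) - 570*891 = (516 - 543) - 507870 = -27 - 507870 = -507897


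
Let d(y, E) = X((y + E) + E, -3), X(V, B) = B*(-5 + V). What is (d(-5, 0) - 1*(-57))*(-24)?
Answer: -2088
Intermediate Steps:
d(y, E) = 15 - 6*E - 3*y (d(y, E) = -3*(-5 + ((y + E) + E)) = -3*(-5 + ((E + y) + E)) = -3*(-5 + (y + 2*E)) = -3*(-5 + y + 2*E) = 15 - 6*E - 3*y)
(d(-5, 0) - 1*(-57))*(-24) = ((15 - 6*0 - 3*(-5)) - 1*(-57))*(-24) = ((15 + 0 + 15) + 57)*(-24) = (30 + 57)*(-24) = 87*(-24) = -2088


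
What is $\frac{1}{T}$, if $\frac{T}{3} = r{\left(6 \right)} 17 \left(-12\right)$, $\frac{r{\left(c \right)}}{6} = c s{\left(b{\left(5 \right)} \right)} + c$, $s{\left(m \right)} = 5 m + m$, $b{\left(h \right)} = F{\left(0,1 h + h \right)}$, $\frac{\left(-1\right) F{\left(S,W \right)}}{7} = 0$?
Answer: $- \frac{1}{22032} \approx -4.5389 \cdot 10^{-5}$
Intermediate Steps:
$F{\left(S,W \right)} = 0$ ($F{\left(S,W \right)} = \left(-7\right) 0 = 0$)
$b{\left(h \right)} = 0$
$s{\left(m \right)} = 6 m$
$r{\left(c \right)} = 6 c$ ($r{\left(c \right)} = 6 \left(c 6 \cdot 0 + c\right) = 6 \left(c 0 + c\right) = 6 \left(0 + c\right) = 6 c$)
$T = -22032$ ($T = 3 \cdot 6 \cdot 6 \cdot 17 \left(-12\right) = 3 \cdot 36 \cdot 17 \left(-12\right) = 3 \cdot 612 \left(-12\right) = 3 \left(-7344\right) = -22032$)
$\frac{1}{T} = \frac{1}{-22032} = - \frac{1}{22032}$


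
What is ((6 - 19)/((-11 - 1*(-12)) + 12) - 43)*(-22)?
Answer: 968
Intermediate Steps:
((6 - 19)/((-11 - 1*(-12)) + 12) - 43)*(-22) = (-13/((-11 + 12) + 12) - 43)*(-22) = (-13/(1 + 12) - 43)*(-22) = (-13/13 - 43)*(-22) = (-13*1/13 - 43)*(-22) = (-1 - 43)*(-22) = -44*(-22) = 968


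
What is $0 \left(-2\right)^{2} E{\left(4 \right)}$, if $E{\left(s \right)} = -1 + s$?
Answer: $0$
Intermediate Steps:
$0 \left(-2\right)^{2} E{\left(4 \right)} = 0 \left(-2\right)^{2} \left(-1 + 4\right) = 0 \cdot 4 \cdot 3 = 0 \cdot 3 = 0$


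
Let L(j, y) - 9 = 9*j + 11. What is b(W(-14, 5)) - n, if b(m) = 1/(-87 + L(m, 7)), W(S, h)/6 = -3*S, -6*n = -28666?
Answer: -31546930/6603 ≈ -4777.7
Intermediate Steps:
n = 14333/3 (n = -1/6*(-28666) = 14333/3 ≈ 4777.7)
L(j, y) = 20 + 9*j (L(j, y) = 9 + (9*j + 11) = 9 + (11 + 9*j) = 20 + 9*j)
W(S, h) = -18*S (W(S, h) = 6*(-3*S) = -18*S)
b(m) = 1/(-67 + 9*m) (b(m) = 1/(-87 + (20 + 9*m)) = 1/(-67 + 9*m))
b(W(-14, 5)) - n = 1/(-67 + 9*(-18*(-14))) - 1*14333/3 = 1/(-67 + 9*252) - 14333/3 = 1/(-67 + 2268) - 14333/3 = 1/2201 - 14333/3 = -31546930/6603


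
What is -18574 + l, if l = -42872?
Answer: -61446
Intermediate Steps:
-18574 + l = -18574 - 42872 = -61446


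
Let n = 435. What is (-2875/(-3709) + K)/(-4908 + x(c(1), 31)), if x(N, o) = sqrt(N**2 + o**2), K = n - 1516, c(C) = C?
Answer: 9832083516/44670272459 + 2003277*sqrt(962)/44670272459 ≈ 0.22149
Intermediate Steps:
K = -1081 (K = 435 - 1516 = -1081)
(-2875/(-3709) + K)/(-4908 + x(c(1), 31)) = (-2875/(-3709) - 1081)/(-4908 + sqrt(1**2 + 31**2)) = (-2875*(-1/3709) - 1081)/(-4908 + sqrt(1 + 961)) = (2875/3709 - 1081)/(-4908 + sqrt(962)) = -4006554/(3709*(-4908 + sqrt(962)))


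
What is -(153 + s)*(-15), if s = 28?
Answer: 2715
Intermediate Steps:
-(153 + s)*(-15) = -(153 + 28)*(-15) = -181*(-15) = -1*(-2715) = 2715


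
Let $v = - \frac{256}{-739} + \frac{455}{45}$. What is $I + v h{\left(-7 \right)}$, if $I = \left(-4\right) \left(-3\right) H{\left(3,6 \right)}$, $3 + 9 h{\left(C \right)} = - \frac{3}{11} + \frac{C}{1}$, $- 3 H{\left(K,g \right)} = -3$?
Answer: $\frac{3809}{59859} \approx 0.063633$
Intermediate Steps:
$H{\left(K,g \right)} = 1$ ($H{\left(K,g \right)} = \left(- \frac{1}{3}\right) \left(-3\right) = 1$)
$h{\left(C \right)} = - \frac{4}{11} + \frac{C}{9}$ ($h{\left(C \right)} = - \frac{1}{3} + \frac{- \frac{3}{11} + \frac{C}{1}}{9} = - \frac{1}{3} + \frac{\left(-3\right) \frac{1}{11} + C 1}{9} = - \frac{1}{3} + \frac{- \frac{3}{11} + C}{9} = - \frac{1}{3} + \left(- \frac{1}{33} + \frac{C}{9}\right) = - \frac{4}{11} + \frac{C}{9}$)
$v = \frac{69553}{6651}$ ($v = \left(-256\right) \left(- \frac{1}{739}\right) + 455 \cdot \frac{1}{45} = \frac{256}{739} + \frac{91}{9} = \frac{69553}{6651} \approx 10.458$)
$I = 12$ ($I = \left(-4\right) \left(-3\right) 1 = 12 \cdot 1 = 12$)
$I + v h{\left(-7 \right)} = 12 + \frac{69553 \left(- \frac{4}{11} + \frac{1}{9} \left(-7\right)\right)}{6651} = 12 + \frac{69553 \left(- \frac{4}{11} - \frac{7}{9}\right)}{6651} = 12 + \frac{69553}{6651} \left(- \frac{113}{99}\right) = 12 - \frac{714499}{59859} = \frac{3809}{59859}$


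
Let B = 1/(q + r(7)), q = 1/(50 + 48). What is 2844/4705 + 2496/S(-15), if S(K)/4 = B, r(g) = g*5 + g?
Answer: 6043730676/230545 ≈ 26215.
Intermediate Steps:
r(g) = 6*g (r(g) = 5*g + g = 6*g)
q = 1/98 ≈ 0.010204
B = 98/4117 (B = 1/(1/98 + 6*7) = 1/(1/98 + 42) = 1/(4117/98) = 98/4117 ≈ 0.023804)
S(K) = 392/4117 (S(K) = 4*(98/4117) = 392/4117)
2844/4705 + 2496/S(-15) = 2844/4705 + 2496/(392/4117) = 2844*(1/4705) + 2496*(4117/392) = 2844/4705 + 1284504/49 = 6043730676/230545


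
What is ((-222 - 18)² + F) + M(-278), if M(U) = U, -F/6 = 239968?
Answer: -1382486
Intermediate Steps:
F = -1439808 (F = -6*239968 = -1439808)
((-222 - 18)² + F) + M(-278) = ((-222 - 18)² - 1439808) - 278 = ((-240)² - 1439808) - 278 = (57600 - 1439808) - 278 = -1382208 - 278 = -1382486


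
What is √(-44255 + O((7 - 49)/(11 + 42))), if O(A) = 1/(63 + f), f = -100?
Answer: 2*I*√15146283/37 ≈ 210.37*I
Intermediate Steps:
O(A) = -1/37 (O(A) = 1/(63 - 100) = 1/(-37) = -1/37)
√(-44255 + O((7 - 49)/(11 + 42))) = √(-44255 - 1/37) = √(-1637436/37) = 2*I*√15146283/37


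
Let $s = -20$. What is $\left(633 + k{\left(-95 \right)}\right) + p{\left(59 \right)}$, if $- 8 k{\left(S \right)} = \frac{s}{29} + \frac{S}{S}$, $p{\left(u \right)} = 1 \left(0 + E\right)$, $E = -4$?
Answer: $\frac{145919}{232} \approx 628.96$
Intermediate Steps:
$p{\left(u \right)} = -4$ ($p{\left(u \right)} = 1 \left(0 - 4\right) = 1 \left(-4\right) = -4$)
$k{\left(S \right)} = - \frac{9}{232}$ ($k{\left(S \right)} = - \frac{- \frac{20}{29} + \frac{S}{S}}{8} = - \frac{\left(-20\right) \frac{1}{29} + 1}{8} = - \frac{- \frac{20}{29} + 1}{8} = \left(- \frac{1}{8}\right) \frac{9}{29} = - \frac{9}{232}$)
$\left(633 + k{\left(-95 \right)}\right) + p{\left(59 \right)} = \left(633 - \frac{9}{232}\right) - 4 = \frac{146847}{232} - 4 = \frac{145919}{232}$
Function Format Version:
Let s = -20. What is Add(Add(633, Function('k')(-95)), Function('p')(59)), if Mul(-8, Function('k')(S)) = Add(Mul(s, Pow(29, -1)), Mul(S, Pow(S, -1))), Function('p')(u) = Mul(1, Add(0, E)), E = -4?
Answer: Rational(145919, 232) ≈ 628.96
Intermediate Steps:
Function('p')(u) = -4 (Function('p')(u) = Mul(1, Add(0, -4)) = Mul(1, -4) = -4)
Function('k')(S) = Rational(-9, 232) (Function('k')(S) = Mul(Rational(-1, 8), Add(Mul(-20, Pow(29, -1)), Mul(S, Pow(S, -1)))) = Mul(Rational(-1, 8), Add(Mul(-20, Rational(1, 29)), 1)) = Mul(Rational(-1, 8), Add(Rational(-20, 29), 1)) = Mul(Rational(-1, 8), Rational(9, 29)) = Rational(-9, 232))
Add(Add(633, Function('k')(-95)), Function('p')(59)) = Add(Add(633, Rational(-9, 232)), -4) = Add(Rational(146847, 232), -4) = Rational(145919, 232)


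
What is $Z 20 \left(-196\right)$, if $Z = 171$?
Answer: $-670320$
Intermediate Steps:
$Z 20 \left(-196\right) = 171 \cdot 20 \left(-196\right) = 3420 \left(-196\right) = -670320$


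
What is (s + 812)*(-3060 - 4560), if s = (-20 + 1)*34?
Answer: -1264920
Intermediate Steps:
s = -646 (s = -19*34 = -646)
(s + 812)*(-3060 - 4560) = (-646 + 812)*(-3060 - 4560) = 166*(-7620) = -1264920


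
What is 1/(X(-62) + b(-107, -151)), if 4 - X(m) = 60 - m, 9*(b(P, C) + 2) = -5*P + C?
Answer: -3/232 ≈ -0.012931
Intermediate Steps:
b(P, C) = -2 - 5*P/9 + C/9 (b(P, C) = -2 + (-5*P + C)/9 = -2 + (C - 5*P)/9 = -2 + (-5*P/9 + C/9) = -2 - 5*P/9 + C/9)
X(m) = -56 + m (X(m) = 4 - (60 - m) = 4 + (-60 + m) = -56 + m)
1/(X(-62) + b(-107, -151)) = 1/((-56 - 62) + (-2 - 5/9*(-107) + (⅑)*(-151))) = 1/(-118 + (-2 + 535/9 - 151/9)) = 1/(-118 + 122/3) = 1/(-232/3) = -3/232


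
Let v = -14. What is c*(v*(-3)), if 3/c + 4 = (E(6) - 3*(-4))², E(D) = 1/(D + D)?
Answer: 18144/20449 ≈ 0.88728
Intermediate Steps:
E(D) = 1/(2*D)
c = 432/20449 (c = 3/(-4 + ((½)/6 - 3*(-4))²) = 3/(-4 + ((½)*(⅙) + 12)²) = 3/(-4 + (1/12 + 12)²) = 3/(-4 + (145/12)²) = 3/(-4 + 21025/144) = 3/(20449/144) = 3*(144/20449) = 432/20449 ≈ 0.021126)
c*(v*(-3)) = 432*(-14*(-3))/20449 = (432/20449)*42 = 18144/20449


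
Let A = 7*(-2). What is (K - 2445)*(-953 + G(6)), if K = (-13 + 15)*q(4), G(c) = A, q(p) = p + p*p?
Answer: 2325635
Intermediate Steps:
A = -14
q(p) = p + p²
G(c) = -14
K = 40 (K = (-13 + 15)*(4*(1 + 4)) = 2*(4*5) = 2*20 = 40)
(K - 2445)*(-953 + G(6)) = (40 - 2445)*(-953 - 14) = -2405*(-967) = 2325635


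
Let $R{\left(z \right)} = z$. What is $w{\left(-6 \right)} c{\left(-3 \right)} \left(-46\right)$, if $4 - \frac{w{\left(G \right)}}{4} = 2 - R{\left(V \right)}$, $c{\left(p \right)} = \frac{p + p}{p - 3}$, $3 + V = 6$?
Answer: $-920$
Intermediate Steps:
$V = 3$ ($V = -3 + 6 = 3$)
$c{\left(p \right)} = \frac{2 p}{-3 + p}$
$w{\left(G \right)} = 20$ ($w{\left(G \right)} = 16 - 4 \left(2 - 3\right) = 16 - -4 = 16 + 4 = 20$)
$w{\left(-6 \right)} c{\left(-3 \right)} \left(-46\right) = 20 \cdot 2 \left(-3\right) \frac{1}{-3 - 3} \left(-46\right) = 20 \cdot 2 \left(-3\right) \frac{1}{-6} \left(-46\right) = 20 \cdot 2 \left(-3\right) \left(- \frac{1}{6}\right) \left(-46\right) = 20 \cdot 1 \left(-46\right) = 20 \left(-46\right) = -920$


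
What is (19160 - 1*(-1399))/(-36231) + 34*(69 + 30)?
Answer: 40644329/12077 ≈ 3365.4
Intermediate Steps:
(19160 - 1*(-1399))/(-36231) + 34*(69 + 30) = (19160 + 1399)*(-1/36231) + 34*99 = 20559*(-1/36231) + 3366 = -6853/12077 + 3366 = 40644329/12077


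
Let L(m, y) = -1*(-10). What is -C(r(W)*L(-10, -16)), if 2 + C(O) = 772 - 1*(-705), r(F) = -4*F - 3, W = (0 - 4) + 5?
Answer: -1475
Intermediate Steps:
L(m, y) = 10
W = 1 (W = -4 + 5 = 1)
r(F) = -3 - 4*F
C(O) = 1475 (C(O) = -2 + (772 - 1*(-705)) = -2 + (772 + 705) = -2 + 1477 = 1475)
-C(r(W)*L(-10, -16)) = -1*1475 = -1475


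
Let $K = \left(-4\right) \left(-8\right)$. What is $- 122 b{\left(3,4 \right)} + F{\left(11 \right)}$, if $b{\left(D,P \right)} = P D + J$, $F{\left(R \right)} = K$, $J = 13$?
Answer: $-3018$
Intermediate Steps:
$K = 32$
$F{\left(R \right)} = 32$
$b{\left(D,P \right)} = 13 + D P$ ($b{\left(D,P \right)} = P D + 13 = D P + 13 = 13 + D P$)
$- 122 b{\left(3,4 \right)} + F{\left(11 \right)} = - 122 \left(13 + 3 \cdot 4\right) + 32 = - 122 \left(13 + 12\right) + 32 = \left(-122\right) 25 + 32 = -3050 + 32 = -3018$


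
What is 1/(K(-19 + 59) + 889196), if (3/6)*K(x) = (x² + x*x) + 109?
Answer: 1/895814 ≈ 1.1163e-6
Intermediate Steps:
K(x) = 218 + 4*x² (K(x) = 2*((x² + x*x) + 109) = 2*((x² + x²) + 109) = 2*(2*x² + 109) = 2*(109 + 2*x²) = 218 + 4*x²)
1/(K(-19 + 59) + 889196) = 1/((218 + 4*(-19 + 59)²) + 889196) = 1/((218 + 4*40²) + 889196) = 1/((218 + 4*1600) + 889196) = 1/((218 + 6400) + 889196) = 1/(6618 + 889196) = 1/895814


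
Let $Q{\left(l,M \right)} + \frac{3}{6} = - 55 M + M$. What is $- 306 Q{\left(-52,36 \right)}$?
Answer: $595017$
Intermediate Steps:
$Q{\left(l,M \right)} = - \frac{1}{2} - 54 M$ ($Q{\left(l,M \right)} = - \frac{1}{2} + \left(- 55 M + M\right) = - \frac{1}{2} - 54 M$)
$- 306 Q{\left(-52,36 \right)} = - 306 \left(- \frac{1}{2} - 1944\right) = \left(-306\right) \left(- \frac{3889}{2}\right) = 595017$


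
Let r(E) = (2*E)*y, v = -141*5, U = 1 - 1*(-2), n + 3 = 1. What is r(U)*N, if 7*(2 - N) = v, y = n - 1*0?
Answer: -8628/7 ≈ -1232.6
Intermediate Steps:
n = -2 (n = -3 + 1 = -2)
y = -2 (y = -2 - 1*0 = -2 + 0 = -2)
U = 3 (U = 1 + 2 = 3)
v = -705
r(E) = -4*E (r(E) = (2*E)*(-2) = -4*E)
N = 719/7 (N = 2 - 1/7*(-705) = 2 + 705/7 = 719/7 ≈ 102.71)
r(U)*N = -4*3*(719/7) = -12*719/7 = -8628/7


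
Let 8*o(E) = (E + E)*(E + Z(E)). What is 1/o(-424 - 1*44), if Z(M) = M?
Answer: 1/109512 ≈ 9.1314e-6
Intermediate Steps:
o(E) = E²/2 (o(E) = ((E + E)*(E + E))/8 = ((2*E)*(2*E))/8 = (4*E²)/8 = E²/2)
1/o(-424 - 1*44) = 1/((-424 - 1*44)²/2) = 1/((-424 - 44)²/2) = 1/((½)*(-468)²) = 1/((½)*219024) = 1/109512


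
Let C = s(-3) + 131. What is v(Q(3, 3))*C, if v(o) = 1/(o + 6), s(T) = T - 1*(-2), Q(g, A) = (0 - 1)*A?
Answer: 130/3 ≈ 43.333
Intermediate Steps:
Q(g, A) = -A
s(T) = 2 + T (s(T) = T + 2 = 2 + T)
v(o) = 1/(6 + o)
C = 130 (C = (2 - 3) + 131 = -1 + 131 = 130)
v(Q(3, 3))*C = 130/(6 - 1*3) = 130/(6 - 3) = 130/3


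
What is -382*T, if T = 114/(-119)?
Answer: 43548/119 ≈ 365.95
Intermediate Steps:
T = -114/119 (T = 114*(-1/119) = -114/119 ≈ -0.95798)
-382*T = -382*(-114/119) = 43548/119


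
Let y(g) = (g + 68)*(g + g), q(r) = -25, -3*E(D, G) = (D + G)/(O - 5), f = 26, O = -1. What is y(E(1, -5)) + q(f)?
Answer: -4465/81 ≈ -55.123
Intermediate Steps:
E(D, G) = D/18 + G/18 (E(D, G) = -(D + G)/(3*(-1 - 5)) = -(D + G)/(3*(-6)) = -(D + G)*(-1)/(3*6) = -(-D/6 - G/6)/3 = D/18 + G/18)
y(g) = 2*g*(68 + g) (y(g) = (68 + g)*(2*g) = 2*g*(68 + g))
y(E(1, -5)) + q(f) = 2*((1/18)*1 + (1/18)*(-5))*(68 + ((1/18)*1 + (1/18)*(-5))) - 25 = 2*(1/18 - 5/18)*(68 + (1/18 - 5/18)) - 25 = 2*(-2/9)*(68 - 2/9) - 25 = 2*(-2/9)*(610/9) - 25 = -2440/81 - 25 = -4465/81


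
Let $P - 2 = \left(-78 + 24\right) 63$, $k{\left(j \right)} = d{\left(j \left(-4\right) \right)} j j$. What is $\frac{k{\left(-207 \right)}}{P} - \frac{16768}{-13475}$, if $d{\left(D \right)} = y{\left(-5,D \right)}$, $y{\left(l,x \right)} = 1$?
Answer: $- \frac{20815163}{1832600} \approx -11.358$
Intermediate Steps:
$d{\left(D \right)} = 1$
$k{\left(j \right)} = j^{2}$ ($k{\left(j \right)} = 1 j j = j j = j^{2}$)
$P = -3400$ ($P = 2 + \left(-78 + 24\right) 63 = 2 - 3402 = -3400$)
$\frac{k{\left(-207 \right)}}{P} - \frac{16768}{-13475} = \frac{\left(-207\right)^{2}}{-3400} - \frac{16768}{-13475} = 42849 \left(- \frac{1}{3400}\right) - - \frac{16768}{13475} = - \frac{42849}{3400} + \frac{16768}{13475} = - \frac{20815163}{1832600}$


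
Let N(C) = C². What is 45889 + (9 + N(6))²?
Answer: 47914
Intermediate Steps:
45889 + (9 + N(6))² = 45889 + (9 + 6²)² = 45889 + (9 + 36)² = 45889 + 45² = 45889 + 2025 = 47914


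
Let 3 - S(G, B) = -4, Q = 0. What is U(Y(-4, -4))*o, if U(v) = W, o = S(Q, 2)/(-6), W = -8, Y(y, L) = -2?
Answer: 28/3 ≈ 9.3333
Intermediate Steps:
S(G, B) = 7 (S(G, B) = 3 - 1*(-4) = 3 + 4 = 7)
o = -7/6 (o = 7/(-6) = 7*(-⅙) = -7/6 ≈ -1.1667)
U(v) = -8
U(Y(-4, -4))*o = -8*(-7/6) = 28/3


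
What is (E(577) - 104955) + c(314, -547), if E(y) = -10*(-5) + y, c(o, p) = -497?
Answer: -104825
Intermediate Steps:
E(y) = 50 + y
(E(577) - 104955) + c(314, -547) = ((50 + 577) - 104955) - 497 = (627 - 104955) - 497 = -104328 - 497 = -104825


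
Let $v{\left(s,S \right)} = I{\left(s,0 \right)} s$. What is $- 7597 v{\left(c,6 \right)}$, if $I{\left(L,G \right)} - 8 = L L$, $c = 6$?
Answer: $-2005608$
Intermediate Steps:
$I{\left(L,G \right)} = 8 + L^{2}$ ($I{\left(L,G \right)} = 8 + L L = 8 + L^{2}$)
$v{\left(s,S \right)} = s \left(8 + s^{2}\right)$ ($v{\left(s,S \right)} = \left(8 + s^{2}\right) s = s \left(8 + s^{2}\right)$)
$- 7597 v{\left(c,6 \right)} = - 7597 \cdot 6 \left(8 + 6^{2}\right) = - 7597 \cdot 6 \left(8 + 36\right) = - 7597 \cdot 6 \cdot 44 = \left(-7597\right) 264 = -2005608$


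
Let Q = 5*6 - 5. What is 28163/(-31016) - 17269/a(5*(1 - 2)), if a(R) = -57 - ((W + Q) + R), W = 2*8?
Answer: 532996145/2884488 ≈ 184.78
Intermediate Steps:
W = 16
Q = 25 (Q = 30 - 5 = 25)
a(R) = -98 - R (a(R) = -57 - ((16 + 25) + R) = -57 - (41 + R) = -57 + (-41 - R) = -98 - R)
28163/(-31016) - 17269/a(5*(1 - 2)) = 28163/(-31016) - 17269/(-98 - 5*(1 - 2)) = 28163*(-1/31016) - 17269/(-98 - 5*(-1)) = -28163/31016 - 17269/(-98 - 1*(-5)) = -28163/31016 - 17269/(-98 + 5) = -28163/31016 - 17269/(-93) = -28163/31016 - 17269*(-1/93) = -28163/31016 + 17269/93 = 532996145/2884488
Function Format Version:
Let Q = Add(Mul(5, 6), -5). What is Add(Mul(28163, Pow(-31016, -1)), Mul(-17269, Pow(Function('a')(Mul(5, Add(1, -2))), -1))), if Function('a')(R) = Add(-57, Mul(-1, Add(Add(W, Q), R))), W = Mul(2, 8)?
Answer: Rational(532996145, 2884488) ≈ 184.78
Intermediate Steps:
W = 16
Q = 25 (Q = Add(30, -5) = 25)
Function('a')(R) = Add(-98, Mul(-1, R)) (Function('a')(R) = Add(-57, Mul(-1, Add(Add(16, 25), R))) = Add(-57, Mul(-1, Add(41, R))) = Add(-57, Add(-41, Mul(-1, R))) = Add(-98, Mul(-1, R)))
Add(Mul(28163, Pow(-31016, -1)), Mul(-17269, Pow(Function('a')(Mul(5, Add(1, -2))), -1))) = Add(Mul(28163, Pow(-31016, -1)), Mul(-17269, Pow(Add(-98, Mul(-1, Mul(5, Add(1, -2)))), -1))) = Add(Mul(28163, Rational(-1, 31016)), Mul(-17269, Pow(Add(-98, Mul(-1, Mul(5, -1))), -1))) = Add(Rational(-28163, 31016), Mul(-17269, Pow(Add(-98, Mul(-1, -5)), -1))) = Add(Rational(-28163, 31016), Mul(-17269, Pow(Add(-98, 5), -1))) = Add(Rational(-28163, 31016), Mul(-17269, Pow(-93, -1))) = Add(Rational(-28163, 31016), Mul(-17269, Rational(-1, 93))) = Add(Rational(-28163, 31016), Rational(17269, 93)) = Rational(532996145, 2884488)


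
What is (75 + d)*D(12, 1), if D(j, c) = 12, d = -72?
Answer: 36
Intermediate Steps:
(75 + d)*D(12, 1) = (75 - 72)*12 = 3*12 = 36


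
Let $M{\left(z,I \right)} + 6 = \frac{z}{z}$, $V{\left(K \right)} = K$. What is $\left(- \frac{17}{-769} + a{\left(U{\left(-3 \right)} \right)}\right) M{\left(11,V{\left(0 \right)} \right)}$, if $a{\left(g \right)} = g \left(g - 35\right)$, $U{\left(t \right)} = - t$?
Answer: $\frac{369035}{769} \approx 479.89$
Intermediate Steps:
$a{\left(g \right)} = g \left(-35 + g\right)$
$M{\left(z,I \right)} = -5$ ($M{\left(z,I \right)} = -6 + \frac{z}{z} = -6 + 1 = -5$)
$\left(- \frac{17}{-769} + a{\left(U{\left(-3 \right)} \right)}\right) M{\left(11,V{\left(0 \right)} \right)} = \left(- \frac{17}{-769} + \left(-1\right) \left(-3\right) \left(-35 - -3\right)\right) \left(-5\right) = \left(\left(-17\right) \left(- \frac{1}{769}\right) + 3 \left(-35 + 3\right)\right) \left(-5\right) = \left(\frac{17}{769} + 3 \left(-32\right)\right) \left(-5\right) = \left(\frac{17}{769} - 96\right) \left(-5\right) = \left(- \frac{73807}{769}\right) \left(-5\right) = \frac{369035}{769}$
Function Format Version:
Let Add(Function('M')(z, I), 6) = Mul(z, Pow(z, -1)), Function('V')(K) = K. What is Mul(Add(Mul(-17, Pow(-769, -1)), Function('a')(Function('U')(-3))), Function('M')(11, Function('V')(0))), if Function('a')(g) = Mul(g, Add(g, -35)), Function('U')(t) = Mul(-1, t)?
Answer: Rational(369035, 769) ≈ 479.89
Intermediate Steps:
Function('a')(g) = Mul(g, Add(-35, g))
Function('M')(z, I) = -5 (Function('M')(z, I) = Add(-6, Mul(z, Pow(z, -1))) = Add(-6, 1) = -5)
Mul(Add(Mul(-17, Pow(-769, -1)), Function('a')(Function('U')(-3))), Function('M')(11, Function('V')(0))) = Mul(Add(Mul(-17, Pow(-769, -1)), Mul(Mul(-1, -3), Add(-35, Mul(-1, -3)))), -5) = Mul(Add(Mul(-17, Rational(-1, 769)), Mul(3, Add(-35, 3))), -5) = Mul(Add(Rational(17, 769), Mul(3, -32)), -5) = Mul(Add(Rational(17, 769), -96), -5) = Mul(Rational(-73807, 769), -5) = Rational(369035, 769)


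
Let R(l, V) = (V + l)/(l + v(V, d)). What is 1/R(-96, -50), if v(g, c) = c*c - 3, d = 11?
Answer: -11/73 ≈ -0.15068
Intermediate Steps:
v(g, c) = -3 + c**2 (v(g, c) = c**2 - 3 = -3 + c**2)
R(l, V) = (V + l)/(118 + l) (R(l, V) = (V + l)/(l + (-3 + 11**2)) = (V + l)/(l + (-3 + 121)) = (V + l)/(l + 118) = (V + l)/(118 + l))
1/R(-96, -50) = 1/((-50 - 96)/(118 - 96)) = 1/(-146/22) = 1/((1/22)*(-146)) = 1/(-73/11) = -11/73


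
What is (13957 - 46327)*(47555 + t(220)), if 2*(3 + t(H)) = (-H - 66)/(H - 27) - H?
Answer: -296384996310/193 ≈ -1.5357e+9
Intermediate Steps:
t(H) = -3 - H/2 + (-66 - H)/(2*(-27 + H)) (t(H) = -3 + ((-H - 66)/(H - 27) - H)/2 = -3 + ((-66 - H)/(-27 + H) - H)/2 = -3 + (-H + (-66 - H)/(-27 + H))/2 = -3 + (-H/2 + (-66 - H)/(2*(-27 + H))) = -3 - H/2 + (-66 - H)/(2*(-27 + H)))
(13957 - 46327)*(47555 + t(220)) = (13957 - 46327)*(47555 + (96 - 1*220² + 20*220)/(2*(-27 + 220))) = -32370*(47555 + (½)*(96 - 1*48400 + 4400)/193) = -32370*(47555 + (½)*(1/193)*(96 - 48400 + 4400)) = -32370*(47555 + (½)*(1/193)*(-43904)) = -32370*(47555 - 21952/193) = -32370*9156163/193 = -296384996310/193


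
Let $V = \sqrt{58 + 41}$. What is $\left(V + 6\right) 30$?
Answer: $180 + 90 \sqrt{11} \approx 478.5$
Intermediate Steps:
$V = 3 \sqrt{11}$ ($V = \sqrt{99} = 3 \sqrt{11} \approx 9.9499$)
$\left(V + 6\right) 30 = \left(3 \sqrt{11} + 6\right) 30 = \left(6 + 3 \sqrt{11}\right) 30 = 180 + 90 \sqrt{11}$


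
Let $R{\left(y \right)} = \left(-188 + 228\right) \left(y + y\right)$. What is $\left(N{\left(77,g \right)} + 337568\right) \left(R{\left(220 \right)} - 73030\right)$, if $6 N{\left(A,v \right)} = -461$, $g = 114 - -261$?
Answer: $- \frac{56121406105}{3} \approx -1.8707 \cdot 10^{10}$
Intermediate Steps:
$g = 375$ ($g = 114 + 261 = 375$)
$N{\left(A,v \right)} = - \frac{461}{6}$ ($N{\left(A,v \right)} = \frac{1}{6} \left(-461\right) = - \frac{461}{6}$)
$R{\left(y \right)} = 80 y$ ($R{\left(y \right)} = 40 \cdot 2 y = 80 y$)
$\left(N{\left(77,g \right)} + 337568\right) \left(R{\left(220 \right)} - 73030\right) = \left(- \frac{461}{6} + 337568\right) \left(80 \cdot 220 - 73030\right) = \frac{2024947 \left(17600 - 73030\right)}{6} = \frac{2024947}{6} \left(-55430\right) = - \frac{56121406105}{3}$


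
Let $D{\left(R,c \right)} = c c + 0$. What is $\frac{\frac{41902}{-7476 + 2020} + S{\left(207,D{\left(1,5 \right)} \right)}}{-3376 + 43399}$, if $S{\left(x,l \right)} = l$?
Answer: $\frac{47249}{109182744} \approx 0.00043275$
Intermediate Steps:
$D{\left(R,c \right)} = c^{2}$ ($D{\left(R,c \right)} = c^{2} + 0 = c^{2}$)
$\frac{\frac{41902}{-7476 + 2020} + S{\left(207,D{\left(1,5 \right)} \right)}}{-3376 + 43399} = \frac{\frac{41902}{-7476 + 2020} + 5^{2}}{-3376 + 43399} = \frac{\frac{41902}{-5456} + 25}{40023} = \left(41902 \left(- \frac{1}{5456}\right) + 25\right) \frac{1}{40023} = \left(- \frac{20951}{2728} + 25\right) \frac{1}{40023} = \frac{47249}{2728} \cdot \frac{1}{40023} = \frac{47249}{109182744}$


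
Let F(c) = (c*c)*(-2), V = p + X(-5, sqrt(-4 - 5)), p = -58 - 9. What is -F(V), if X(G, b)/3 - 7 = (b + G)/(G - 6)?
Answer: 482000/121 + 17676*I/121 ≈ 3983.5 + 146.08*I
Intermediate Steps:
X(G, b) = 21 + 3*(G + b)/(-6 + G) (X(G, b) = 21 + 3*((b + G)/(G - 6)) = 21 + 3*((G + b)/(-6 + G)) = 21 + 3*(G + b)/(-6 + G))
p = -67
V = -491/11 - 9*I/11 (V = -67 + 3*(-42 + sqrt(-4 - 5) + 8*(-5))/(-6 - 5) = -67 + 3*(-42 + sqrt(-9) - 40)/(-11) = -67 + 3*(-1/11)*(-42 + 3*I - 40) = -67 + 3*(-1/11)*(-82 + 3*I) = -67 + (246/11 - 9*I/11) = -491/11 - 9*I/11 ≈ -44.636 - 0.81818*I)
F(c) = -2*c**2 (F(c) = c**2*(-2) = -2*c**2)
-F(V) = -(-2)*(-491/11 - 9*I/11)**2 = 2*(-491/11 - 9*I/11)**2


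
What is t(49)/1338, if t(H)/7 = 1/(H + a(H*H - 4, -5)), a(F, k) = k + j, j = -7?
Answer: 7/49506 ≈ 0.00014140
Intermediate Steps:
a(F, k) = -7 + k (a(F, k) = k - 7 = -7 + k)
t(H) = 7/(-12 + H) (t(H) = 7/(H + (-7 - 5)) = 7/(H - 12) = 7/(-12 + H))
t(49)/1338 = (7/(-12 + 49))/1338 = (7/37)*(1/1338) = 7/49506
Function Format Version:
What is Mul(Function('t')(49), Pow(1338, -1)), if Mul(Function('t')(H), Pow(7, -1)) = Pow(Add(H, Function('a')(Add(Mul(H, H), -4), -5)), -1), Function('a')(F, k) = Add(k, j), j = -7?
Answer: Rational(7, 49506) ≈ 0.00014140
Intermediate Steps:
Function('a')(F, k) = Add(-7, k) (Function('a')(F, k) = Add(k, -7) = Add(-7, k))
Function('t')(H) = Mul(7, Pow(Add(-12, H), -1)) (Function('t')(H) = Mul(7, Pow(Add(H, Add(-7, -5)), -1)) = Mul(7, Pow(Add(H, -12), -1)) = Mul(7, Pow(Add(-12, H), -1)))
Mul(Function('t')(49), Pow(1338, -1)) = Mul(Mul(7, Pow(Add(-12, 49), -1)), Pow(1338, -1)) = Mul(Mul(7, Pow(37, -1)), Rational(1, 1338)) = Mul(Mul(7, Rational(1, 37)), Rational(1, 1338)) = Mul(Rational(7, 37), Rational(1, 1338)) = Rational(7, 49506)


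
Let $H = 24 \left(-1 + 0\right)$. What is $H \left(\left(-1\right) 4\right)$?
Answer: $96$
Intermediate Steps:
$H = -24$ ($H = 24 \left(-1\right) = -24$)
$H \left(\left(-1\right) 4\right) = - 24 \left(\left(-1\right) 4\right) = \left(-24\right) \left(-4\right) = 96$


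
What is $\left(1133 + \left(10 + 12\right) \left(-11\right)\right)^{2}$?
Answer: $793881$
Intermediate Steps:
$\left(1133 + \left(10 + 12\right) \left(-11\right)\right)^{2} = \left(1133 + 22 \left(-11\right)\right)^{2} = \left(1133 - 242\right)^{2} = 891^{2} = 793881$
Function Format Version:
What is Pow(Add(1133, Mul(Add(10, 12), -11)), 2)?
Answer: 793881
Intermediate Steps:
Pow(Add(1133, Mul(Add(10, 12), -11)), 2) = Pow(Add(1133, Mul(22, -11)), 2) = Pow(Add(1133, -242), 2) = Pow(891, 2) = 793881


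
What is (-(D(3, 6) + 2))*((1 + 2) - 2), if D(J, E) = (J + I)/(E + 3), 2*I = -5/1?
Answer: -37/18 ≈ -2.0556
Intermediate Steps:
I = -5/2 (I = (-5/1)/2 = (-5*1)/2 = (½)*(-5) = -5/2 ≈ -2.5000)
D(J, E) = (-5/2 + J)/(3 + E) (D(J, E) = (J - 5/2)/(E + 3) = (-5/2 + J)/(3 + E))
(-(D(3, 6) + 2))*((1 + 2) - 2) = (-((-5/2 + 3)/(3 + 6) + 2))*((1 + 2) - 2) = (-((½)/9 + 2))*(3 - 2) = -((⅑)*(½) + 2)*1 = -(1/18 + 2)*1 = -1*37/18*1 = -37/18*1 = -37/18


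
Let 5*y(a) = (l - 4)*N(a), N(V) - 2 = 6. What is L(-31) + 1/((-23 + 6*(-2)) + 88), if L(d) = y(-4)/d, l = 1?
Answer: 1427/8215 ≈ 0.17371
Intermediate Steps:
N(V) = 8 (N(V) = 2 + 6 = 8)
y(a) = -24/5 (y(a) = ((1 - 4)*8)/5 = (-3*8)/5 = (⅕)*(-24) = -24/5)
L(d) = -24/(5*d)
L(-31) + 1/((-23 + 6*(-2)) + 88) = -24/5/(-31) + 1/((-23 + 6*(-2)) + 88) = -24/5*(-1/31) + 1/((-23 - 12) + 88) = 24/155 + 1/(-35 + 88) = 24/155 + 1/53 = 1427/8215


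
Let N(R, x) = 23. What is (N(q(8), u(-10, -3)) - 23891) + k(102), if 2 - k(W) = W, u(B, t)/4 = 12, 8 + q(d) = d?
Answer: -23968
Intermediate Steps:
q(d) = -8 + d
u(B, t) = 48 (u(B, t) = 4*12 = 48)
k(W) = 2 - W
(N(q(8), u(-10, -3)) - 23891) + k(102) = (23 - 23891) + (2 - 1*102) = -23868 + (2 - 102) = -23868 - 100 = -23968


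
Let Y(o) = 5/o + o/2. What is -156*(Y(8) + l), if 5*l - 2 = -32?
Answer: 429/2 ≈ 214.50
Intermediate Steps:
l = -6 (l = ⅖ + (⅕)*(-32) = ⅖ - 32/5 = -6)
Y(o) = o/2 + 5/o (Y(o) = 5/o + o*(½) = 5/o + o/2 = o/2 + 5/o)
-156*(Y(8) + l) = -156*(((½)*8 + 5/8) - 6) = -156*((4 + 5*(⅛)) - 6) = -156*((4 + 5/8) - 6) = -156*(37/8 - 6) = -156*(-11/8) = 429/2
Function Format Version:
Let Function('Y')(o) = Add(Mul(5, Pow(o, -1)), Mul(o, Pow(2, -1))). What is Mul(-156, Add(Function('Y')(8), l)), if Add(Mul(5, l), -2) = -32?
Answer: Rational(429, 2) ≈ 214.50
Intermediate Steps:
l = -6 (l = Add(Rational(2, 5), Mul(Rational(1, 5), -32)) = Add(Rational(2, 5), Rational(-32, 5)) = -6)
Function('Y')(o) = Add(Mul(Rational(1, 2), o), Mul(5, Pow(o, -1))) (Function('Y')(o) = Add(Mul(5, Pow(o, -1)), Mul(o, Rational(1, 2))) = Add(Mul(5, Pow(o, -1)), Mul(Rational(1, 2), o)) = Add(Mul(Rational(1, 2), o), Mul(5, Pow(o, -1))))
Mul(-156, Add(Function('Y')(8), l)) = Mul(-156, Add(Add(Mul(Rational(1, 2), 8), Mul(5, Pow(8, -1))), -6)) = Mul(-156, Add(Add(4, Mul(5, Rational(1, 8))), -6)) = Mul(-156, Add(Add(4, Rational(5, 8)), -6)) = Mul(-156, Add(Rational(37, 8), -6)) = Mul(-156, Rational(-11, 8)) = Rational(429, 2)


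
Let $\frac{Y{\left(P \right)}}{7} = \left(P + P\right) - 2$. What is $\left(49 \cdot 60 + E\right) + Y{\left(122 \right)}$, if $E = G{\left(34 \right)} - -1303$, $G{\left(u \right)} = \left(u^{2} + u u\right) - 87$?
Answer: $8162$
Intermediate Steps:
$Y{\left(P \right)} = -14 + 14 P$ ($Y{\left(P \right)} = 7 \left(\left(P + P\right) - 2\right) = 7 \left(2 P - 2\right) = 7 \left(-2 + 2 P\right) = -14 + 14 P$)
$G{\left(u \right)} = -87 + 2 u^{2}$ ($G{\left(u \right)} = \left(u^{2} + u^{2}\right) - 87 = 2 u^{2} - 87 = -87 + 2 u^{2}$)
$E = 3528$ ($E = \left(-87 + 2 \cdot 34^{2}\right) - -1303 = \left(-87 + 2 \cdot 1156\right) + 1303 = \left(-87 + 2312\right) + 1303 = 2225 + 1303 = 3528$)
$\left(49 \cdot 60 + E\right) + Y{\left(122 \right)} = \left(49 \cdot 60 + 3528\right) + \left(-14 + 14 \cdot 122\right) = \left(2940 + 3528\right) + \left(-14 + 1708\right) = 6468 + 1694 = 8162$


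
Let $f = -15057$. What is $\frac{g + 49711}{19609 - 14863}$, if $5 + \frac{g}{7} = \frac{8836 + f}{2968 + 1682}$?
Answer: $\frac{230949853}{22068900} \approx 10.465$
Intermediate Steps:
$g = - \frac{206297}{4650}$ ($g = -35 + 7 \frac{8836 - 15057}{2968 + 1682} = -35 + 7 \left(- \frac{6221}{4650}\right) = -35 - \frac{43547}{4650} = - \frac{206297}{4650} \approx -44.365$)
$\frac{g + 49711}{19609 - 14863} = \frac{- \frac{206297}{4650} + 49711}{19609 - 14863} = \frac{230949853}{4650 \cdot 4746} = \frac{230949853}{4650} \cdot \frac{1}{4746} = \frac{230949853}{22068900}$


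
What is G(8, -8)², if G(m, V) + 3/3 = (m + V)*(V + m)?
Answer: 1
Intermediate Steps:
G(m, V) = -1 + (V + m)² (G(m, V) = -1 + (m + V)*(V + m) = -1 + (V + m)*(V + m) = -1 + (V + m)²)
G(8, -8)² = (-1 + (-8 + 8)²)² = (-1 + 0²)² = (-1 + 0)² = (-1)² = 1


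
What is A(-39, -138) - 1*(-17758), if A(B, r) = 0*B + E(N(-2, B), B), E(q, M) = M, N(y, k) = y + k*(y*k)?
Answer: 17719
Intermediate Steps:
N(y, k) = y + y*k² (N(y, k) = y + k*(k*y) = y + y*k²)
A(B, r) = B (A(B, r) = 0*B + B = 0 + B = B)
A(-39, -138) - 1*(-17758) = -39 - 1*(-17758) = -39 + 17758 = 17719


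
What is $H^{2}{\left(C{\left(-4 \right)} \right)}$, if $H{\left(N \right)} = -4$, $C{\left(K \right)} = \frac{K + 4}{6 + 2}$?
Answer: $16$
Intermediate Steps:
$C{\left(K \right)} = \frac{1}{2} + \frac{K}{8}$ ($C{\left(K \right)} = \frac{4 + K}{8} = \left(4 + K\right) \frac{1}{8} = \frac{1}{2} + \frac{K}{8}$)
$H^{2}{\left(C{\left(-4 \right)} \right)} = \left(-4\right)^{2} = 16$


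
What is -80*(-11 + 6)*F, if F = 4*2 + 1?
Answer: 3600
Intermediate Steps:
F = 9 (F = 8 + 1 = 9)
-80*(-11 + 6)*F = -80*(-11 + 6)*9 = -(-400)*9 = -80*(-45) = 3600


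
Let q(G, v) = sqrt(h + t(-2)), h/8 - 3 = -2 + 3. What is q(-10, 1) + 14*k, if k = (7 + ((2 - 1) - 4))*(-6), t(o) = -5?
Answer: -336 + 3*sqrt(3) ≈ -330.80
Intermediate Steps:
h = 32 (h = 24 + 8*(-2 + 3) = 24 + 8*1 = 24 + 8 = 32)
q(G, v) = 3*sqrt(3) (q(G, v) = sqrt(32 - 5) = sqrt(27) = 3*sqrt(3))
k = -24 (k = (7 + (1 - 4))*(-6) = (7 - 3)*(-6) = 4*(-6) = -24)
q(-10, 1) + 14*k = 3*sqrt(3) + 14*(-24) = 3*sqrt(3) - 336 = -336 + 3*sqrt(3)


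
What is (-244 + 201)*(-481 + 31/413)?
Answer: 8540746/413 ≈ 20680.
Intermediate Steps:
(-244 + 201)*(-481 + 31/413) = -43*(-481 + 31*(1/413)) = -43*(-481 + 31/413) = -43*(-198622/413) = 8540746/413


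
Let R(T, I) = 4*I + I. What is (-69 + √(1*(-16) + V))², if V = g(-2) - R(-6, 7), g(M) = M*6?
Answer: 4698 - 414*I*√7 ≈ 4698.0 - 1095.3*I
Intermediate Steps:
g(M) = 6*M
R(T, I) = 5*I
V = -47 (V = 6*(-2) - 5*7 = -12 - 1*35 = -12 - 35 = -47)
(-69 + √(1*(-16) + V))² = (-69 + √(1*(-16) - 47))² = (-69 + √(-16 - 47))² = (-69 + √(-63))² = (-69 + 3*I*√7)²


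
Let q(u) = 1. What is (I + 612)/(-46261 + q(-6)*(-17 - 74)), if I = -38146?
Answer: 18767/23176 ≈ 0.80976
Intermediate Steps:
(I + 612)/(-46261 + q(-6)*(-17 - 74)) = (-38146 + 612)/(-46261 + 1*(-17 - 74)) = -37534/(-46261 + 1*(-91)) = -37534/(-46261 - 91) = -37534/(-46352) = -37534*(-1/46352) = 18767/23176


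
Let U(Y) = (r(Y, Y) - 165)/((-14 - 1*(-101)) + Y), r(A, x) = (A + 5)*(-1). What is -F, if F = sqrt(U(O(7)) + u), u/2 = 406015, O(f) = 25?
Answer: -sqrt(636630155)/28 ≈ -901.13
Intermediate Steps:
r(A, x) = -5 - A (r(A, x) = (5 + A)*(-1) = -5 - A)
u = 812030 (u = 2*406015 = 812030)
U(Y) = (-170 - Y)/(87 + Y) (U(Y) = ((-5 - Y) - 165)/((-14 - 1*(-101)) + Y) = (-170 - Y)/((-14 + 101) + Y) = (-170 - Y)/(87 + Y))
F = sqrt(636630155)/28 (F = sqrt((-170 - 1*25)/(87 + 25) + 812030) = sqrt((-170 - 25)/112 + 812030) = sqrt((1/112)*(-195) + 812030) = sqrt(-195/112 + 812030) = sqrt(90947165/112) = sqrt(636630155)/28 ≈ 901.13)
-F = -sqrt(636630155)/28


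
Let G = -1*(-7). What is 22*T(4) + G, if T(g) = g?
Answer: 95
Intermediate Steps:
G = 7
22*T(4) + G = 22*4 + 7 = 88 + 7 = 95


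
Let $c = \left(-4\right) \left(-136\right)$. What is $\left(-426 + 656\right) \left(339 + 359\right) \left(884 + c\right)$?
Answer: $229251120$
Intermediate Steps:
$c = 544$
$\left(-426 + 656\right) \left(339 + 359\right) \left(884 + c\right) = \left(-426 + 656\right) \left(339 + 359\right) \left(884 + 544\right) = 230 \cdot 698 \cdot 1428 = 160540 \cdot 1428 = 229251120$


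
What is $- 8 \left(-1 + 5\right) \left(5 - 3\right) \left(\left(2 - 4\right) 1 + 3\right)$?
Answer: $-64$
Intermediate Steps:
$- 8 \left(-1 + 5\right) \left(5 - 3\right) \left(\left(2 - 4\right) 1 + 3\right) = \left(-8\right) 4 \cdot 2 \left(\left(-2\right) 1 + 3\right) = - 32 \cdot 2 \left(-2 + 3\right) = - 32 \cdot 2 \cdot 1 = \left(-32\right) 2 = -64$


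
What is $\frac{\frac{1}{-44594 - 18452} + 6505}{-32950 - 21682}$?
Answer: $- \frac{410114229}{3444329072} \approx -0.11907$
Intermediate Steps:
$\frac{\frac{1}{-44594 - 18452} + 6505}{-32950 - 21682} = \frac{\frac{1}{-63046} + 6505}{-54632} = \left(- \frac{1}{63046} + 6505\right) \left(- \frac{1}{54632}\right) = \frac{410114229}{63046} \left(- \frac{1}{54632}\right) = - \frac{410114229}{3444329072}$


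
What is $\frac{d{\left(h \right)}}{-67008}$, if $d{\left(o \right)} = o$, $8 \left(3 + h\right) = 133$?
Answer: $- \frac{109}{536064} \approx -0.00020333$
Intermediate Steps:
$h = \frac{109}{8}$ ($h = -3 + \frac{1}{8} \cdot 133 = -3 + \frac{133}{8} = \frac{109}{8} \approx 13.625$)
$\frac{d{\left(h \right)}}{-67008} = \frac{109}{8 \left(-67008\right)} = \frac{109}{8} \left(- \frac{1}{67008}\right) = - \frac{109}{536064}$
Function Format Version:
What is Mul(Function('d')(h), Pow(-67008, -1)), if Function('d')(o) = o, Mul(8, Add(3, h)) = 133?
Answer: Rational(-109, 536064) ≈ -0.00020333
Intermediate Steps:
h = Rational(109, 8) (h = Add(-3, Mul(Rational(1, 8), 133)) = Add(-3, Rational(133, 8)) = Rational(109, 8) ≈ 13.625)
Mul(Function('d')(h), Pow(-67008, -1)) = Mul(Rational(109, 8), Pow(-67008, -1)) = Mul(Rational(109, 8), Rational(-1, 67008)) = Rational(-109, 536064)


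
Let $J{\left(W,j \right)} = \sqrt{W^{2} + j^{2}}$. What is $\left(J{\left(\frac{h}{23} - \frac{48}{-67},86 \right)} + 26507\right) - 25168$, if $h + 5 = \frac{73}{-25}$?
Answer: $1339 + \frac{2 \sqrt{2744292096514}}{38525} \approx 1425.0$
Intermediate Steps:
$h = - \frac{198}{25}$ ($h = -5 + \frac{73}{-25} = -5 + 73 \left(- \frac{1}{25}\right) = -5 - \frac{73}{25} = - \frac{198}{25} \approx -7.92$)
$\left(J{\left(\frac{h}{23} - \frac{48}{-67},86 \right)} + 26507\right) - 25168 = \left(\sqrt{\left(- \frac{198}{25 \cdot 23} - \frac{48}{-67}\right)^{2} + 86^{2}} + 26507\right) - 25168 = \left(\sqrt{\left(\left(- \frac{198}{25}\right) \frac{1}{23} - - \frac{48}{67}\right)^{2} + 7396} + 26507\right) - 25168 = \left(\sqrt{\left(- \frac{198}{575} + \frac{48}{67}\right)^{2} + 7396} + 26507\right) - 25168 = \left(\sqrt{\left(\frac{14334}{38525}\right)^{2} + 7396} + 26507\right) - 25168 = \left(\sqrt{\frac{205463556}{1484175625} + 7396} + 26507\right) - 25168 = \left(\sqrt{\frac{10977168386056}{1484175625}} + 26507\right) - 25168 = \left(\frac{2 \sqrt{2744292096514}}{38525} + 26507\right) - 25168 = \left(26507 + \frac{2 \sqrt{2744292096514}}{38525}\right) - 25168 = 1339 + \frac{2 \sqrt{2744292096514}}{38525}$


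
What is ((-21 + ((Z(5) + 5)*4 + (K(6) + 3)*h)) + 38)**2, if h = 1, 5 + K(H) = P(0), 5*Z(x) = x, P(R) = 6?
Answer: 2025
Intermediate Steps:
Z(x) = x/5
K(H) = 1 (K(H) = -5 + 6 = 1)
((-21 + ((Z(5) + 5)*4 + (K(6) + 3)*h)) + 38)**2 = ((-21 + (((1/5)*5 + 5)*4 + (1 + 3)*1)) + 38)**2 = ((-21 + ((1 + 5)*4 + 4*1)) + 38)**2 = ((-21 + (6*4 + 4)) + 38)**2 = ((-21 + (24 + 4)) + 38)**2 = ((-21 + 28) + 38)**2 = (7 + 38)**2 = 45**2 = 2025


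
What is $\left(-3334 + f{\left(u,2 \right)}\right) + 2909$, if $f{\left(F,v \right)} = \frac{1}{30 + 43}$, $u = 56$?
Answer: $- \frac{31024}{73} \approx -424.99$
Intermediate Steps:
$f{\left(F,v \right)} = \frac{1}{73}$
$\left(-3334 + f{\left(u,2 \right)}\right) + 2909 = \left(-3334 + \frac{1}{73}\right) + 2909 = - \frac{243381}{73} + 2909 = - \frac{31024}{73}$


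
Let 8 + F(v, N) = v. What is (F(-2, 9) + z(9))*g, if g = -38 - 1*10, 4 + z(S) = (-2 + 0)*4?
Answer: 1056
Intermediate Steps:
F(v, N) = -8 + v
z(S) = -12 (z(S) = -4 + (-2 + 0)*4 = -4 - 2*4 = -4 - 8 = -12)
g = -48 (g = -38 - 10 = -48)
(F(-2, 9) + z(9))*g = ((-8 - 2) - 12)*(-48) = (-10 - 12)*(-48) = -22*(-48) = 1056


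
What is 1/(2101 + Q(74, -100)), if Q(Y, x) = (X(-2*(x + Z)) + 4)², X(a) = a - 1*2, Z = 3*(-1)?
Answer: 1/45365 ≈ 2.2043e-5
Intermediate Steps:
Z = -3
X(a) = -2 + a (X(a) = a - 2 = -2 + a)
Q(Y, x) = (8 - 2*x)² (Q(Y, x) = ((-2 - 2*(x - 3)) + 4)² = ((-2 - 2*(-3 + x)) + 4)² = ((-2 + (6 - 2*x)) + 4)² = ((4 - 2*x) + 4)² = (8 - 2*x)²)
1/(2101 + Q(74, -100)) = 1/(2101 + 4*(-4 - 100)²) = 1/(2101 + 4*(-104)²) = 1/(2101 + 4*10816) = 1/(2101 + 43264) = 1/45365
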